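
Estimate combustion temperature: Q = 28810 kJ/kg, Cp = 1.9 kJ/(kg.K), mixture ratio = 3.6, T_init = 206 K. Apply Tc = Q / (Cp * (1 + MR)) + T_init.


Tc = 28810 / (1.9 * (1 + 3.6)) + 206 = 3502 K

3502 K


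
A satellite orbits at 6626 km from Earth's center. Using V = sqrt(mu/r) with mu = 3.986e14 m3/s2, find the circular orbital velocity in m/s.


V = sqrt(3.986e14 / 6626000) = 7756 m/s

7756 m/s


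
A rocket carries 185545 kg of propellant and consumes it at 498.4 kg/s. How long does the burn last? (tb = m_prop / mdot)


tb = 185545 / 498.4 = 372.3 s

372.3 s


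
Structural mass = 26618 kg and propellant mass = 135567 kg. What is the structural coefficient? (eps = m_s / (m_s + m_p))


eps = 26618 / (26618 + 135567) = 0.1641

0.1641


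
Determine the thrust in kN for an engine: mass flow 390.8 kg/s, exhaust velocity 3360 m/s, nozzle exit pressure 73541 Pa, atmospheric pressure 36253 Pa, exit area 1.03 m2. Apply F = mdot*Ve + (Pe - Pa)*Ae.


F = 390.8 * 3360 + (73541 - 36253) * 1.03 = 1.3515e+06 N = 1351.5 kN

1351.5 kN


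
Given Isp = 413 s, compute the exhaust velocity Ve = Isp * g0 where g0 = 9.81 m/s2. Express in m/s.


Ve = Isp * g0 = 413 * 9.81 = 4051.5 m/s

4051.5 m/s


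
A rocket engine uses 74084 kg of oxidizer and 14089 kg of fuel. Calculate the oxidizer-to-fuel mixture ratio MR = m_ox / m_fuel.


MR = 74084 / 14089 = 5.26

5.26


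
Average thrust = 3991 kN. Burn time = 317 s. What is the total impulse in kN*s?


It = 3991 * 317 = 1265147 kN*s

1265147 kN*s


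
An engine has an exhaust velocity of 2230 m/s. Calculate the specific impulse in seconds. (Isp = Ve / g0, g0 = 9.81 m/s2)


Isp = Ve / g0 = 2230 / 9.81 = 227.3 s

227.3 s


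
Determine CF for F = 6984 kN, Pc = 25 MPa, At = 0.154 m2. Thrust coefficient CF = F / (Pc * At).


CF = 6984000 / (25e6 * 0.154) = 1.81

1.81


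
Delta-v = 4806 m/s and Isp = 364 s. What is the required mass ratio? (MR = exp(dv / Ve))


Ve = 364 * 9.81 = 3570.84 m/s
MR = exp(4806 / 3570.84) = 3.842

3.842


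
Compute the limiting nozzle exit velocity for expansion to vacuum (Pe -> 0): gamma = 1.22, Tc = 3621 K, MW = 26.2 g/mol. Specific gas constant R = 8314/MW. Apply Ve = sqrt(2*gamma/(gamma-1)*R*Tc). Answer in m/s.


R = 8314 / 26.2 = 317.33 J/(kg.K)
Ve = sqrt(2 * 1.22 / (1.22 - 1) * 317.33 * 3621) = 3570 m/s

3570 m/s


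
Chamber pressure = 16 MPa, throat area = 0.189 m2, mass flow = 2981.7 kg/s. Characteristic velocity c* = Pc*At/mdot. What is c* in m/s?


c* = 16e6 * 0.189 / 2981.7 = 1014 m/s

1014 m/s


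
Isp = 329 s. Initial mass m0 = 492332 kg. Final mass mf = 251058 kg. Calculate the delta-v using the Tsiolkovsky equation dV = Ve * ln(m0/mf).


Ve = 329 * 9.81 = 3227.49 m/s
dV = 3227.49 * ln(492332/251058) = 2174 m/s

2174 m/s


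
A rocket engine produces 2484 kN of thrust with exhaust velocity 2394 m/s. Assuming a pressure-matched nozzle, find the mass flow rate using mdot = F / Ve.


mdot = F / Ve = 2484000 / 2394 = 1037.6 kg/s

1037.6 kg/s


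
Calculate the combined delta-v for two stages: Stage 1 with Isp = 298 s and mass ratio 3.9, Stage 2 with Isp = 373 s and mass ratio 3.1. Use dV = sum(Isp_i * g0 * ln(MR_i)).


dV1 = 298 * 9.81 * ln(3.9) = 3978.7 m/s
dV2 = 373 * 9.81 * ln(3.1) = 4139.9 m/s
Total dV = 3978.7 + 4139.9 = 8118.6 m/s ~ 8119 m/s

8119 m/s


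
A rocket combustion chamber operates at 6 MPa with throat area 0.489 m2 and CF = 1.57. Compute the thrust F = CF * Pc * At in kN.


F = 1.57 * 6e6 * 0.489 = 4.6064e+06 N = 4606.4 kN

4606.4 kN


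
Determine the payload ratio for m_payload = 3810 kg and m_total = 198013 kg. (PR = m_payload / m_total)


PR = 3810 / 198013 = 0.0192

0.0192


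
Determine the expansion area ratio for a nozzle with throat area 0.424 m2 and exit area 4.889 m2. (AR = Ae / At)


AR = 4.889 / 0.424 = 11.5

11.5


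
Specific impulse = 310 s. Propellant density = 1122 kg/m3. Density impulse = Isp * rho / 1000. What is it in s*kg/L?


rho*Isp = 310 * 1122 / 1000 = 348 s*kg/L

348 s*kg/L


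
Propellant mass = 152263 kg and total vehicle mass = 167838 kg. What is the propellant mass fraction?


PMF = 152263 / 167838 = 0.907

0.907


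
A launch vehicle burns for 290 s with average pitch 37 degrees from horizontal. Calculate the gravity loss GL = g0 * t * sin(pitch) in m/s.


GL = 9.81 * 290 * sin(37 deg) = 1712 m/s

1712 m/s


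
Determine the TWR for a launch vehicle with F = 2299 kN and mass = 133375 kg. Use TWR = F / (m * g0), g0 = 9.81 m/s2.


TWR = 2299000 / (133375 * 9.81) = 1.76

1.76


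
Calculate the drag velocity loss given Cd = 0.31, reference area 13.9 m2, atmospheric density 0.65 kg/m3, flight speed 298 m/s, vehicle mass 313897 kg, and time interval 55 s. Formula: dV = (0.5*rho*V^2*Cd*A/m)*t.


D = 0.5 * 0.65 * 298^2 * 0.31 * 13.9 = 124363.34 N
a = 124363.34 / 313897 = 0.3962 m/s2
dV = 0.3962 * 55 = 21.8 m/s

21.8 m/s


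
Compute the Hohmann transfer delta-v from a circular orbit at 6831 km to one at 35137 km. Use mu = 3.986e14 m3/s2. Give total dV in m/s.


V1 = sqrt(mu/r1) = 7638.82 m/s
dV1 = V1*(sqrt(2*r2/(r1+r2)) - 1) = 2245.9 m/s
V2 = sqrt(mu/r2) = 3368.11 m/s
dV2 = V2*(1 - sqrt(2*r1/(r1+r2))) = 1446.42 m/s
Total dV = 3692 m/s

3692 m/s


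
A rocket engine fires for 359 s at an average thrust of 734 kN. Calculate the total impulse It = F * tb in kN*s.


It = 734 * 359 = 263506 kN*s

263506 kN*s


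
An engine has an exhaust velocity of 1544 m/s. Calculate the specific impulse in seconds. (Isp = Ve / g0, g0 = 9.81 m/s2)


Isp = Ve / g0 = 1544 / 9.81 = 157.4 s

157.4 s


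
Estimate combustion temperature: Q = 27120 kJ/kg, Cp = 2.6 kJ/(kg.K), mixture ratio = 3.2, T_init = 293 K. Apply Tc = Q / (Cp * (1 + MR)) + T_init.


Tc = 27120 / (2.6 * (1 + 3.2)) + 293 = 2777 K

2777 K


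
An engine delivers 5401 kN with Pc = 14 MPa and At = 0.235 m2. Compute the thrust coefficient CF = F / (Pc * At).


CF = 5401000 / (14e6 * 0.235) = 1.64

1.64


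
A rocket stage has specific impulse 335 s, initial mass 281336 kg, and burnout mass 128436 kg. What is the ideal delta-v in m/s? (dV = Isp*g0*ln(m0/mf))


Ve = 335 * 9.81 = 3286.35 m/s
dV = 3286.35 * ln(281336/128436) = 2577 m/s

2577 m/s


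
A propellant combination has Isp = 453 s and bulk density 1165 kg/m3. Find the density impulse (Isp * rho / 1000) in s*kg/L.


rho*Isp = 453 * 1165 / 1000 = 528 s*kg/L

528 s*kg/L


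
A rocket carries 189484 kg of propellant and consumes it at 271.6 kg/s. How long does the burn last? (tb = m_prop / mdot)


tb = 189484 / 271.6 = 697.7 s

697.7 s


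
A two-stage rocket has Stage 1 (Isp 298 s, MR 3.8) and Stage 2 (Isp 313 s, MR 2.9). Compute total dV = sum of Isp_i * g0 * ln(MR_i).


dV1 = 298 * 9.81 * ln(3.8) = 3902.7 m/s
dV2 = 313 * 9.81 * ln(2.9) = 3269.2 m/s
Total dV = 3902.7 + 3269.2 = 7171.9 m/s ~ 7172 m/s

7172 m/s


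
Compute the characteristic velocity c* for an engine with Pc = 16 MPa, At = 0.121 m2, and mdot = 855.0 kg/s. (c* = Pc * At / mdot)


c* = 16e6 * 0.121 / 855.0 = 2264 m/s

2264 m/s


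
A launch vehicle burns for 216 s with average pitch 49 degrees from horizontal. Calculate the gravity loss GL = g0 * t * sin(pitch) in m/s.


GL = 9.81 * 216 * sin(49 deg) = 1599 m/s

1599 m/s


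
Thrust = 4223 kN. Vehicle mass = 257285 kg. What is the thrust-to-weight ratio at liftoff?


TWR = 4223000 / (257285 * 9.81) = 1.67

1.67


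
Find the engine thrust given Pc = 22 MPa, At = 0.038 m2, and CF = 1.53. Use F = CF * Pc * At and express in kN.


F = 1.53 * 22e6 * 0.038 = 1.2791e+06 N = 1279.1 kN

1279.1 kN


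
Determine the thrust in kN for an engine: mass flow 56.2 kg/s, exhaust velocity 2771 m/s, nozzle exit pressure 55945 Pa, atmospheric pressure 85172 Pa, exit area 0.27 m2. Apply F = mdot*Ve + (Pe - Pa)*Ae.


F = 56.2 * 2771 + (55945 - 85172) * 0.27 = 147839.0 N = 147.8 kN

147.8 kN


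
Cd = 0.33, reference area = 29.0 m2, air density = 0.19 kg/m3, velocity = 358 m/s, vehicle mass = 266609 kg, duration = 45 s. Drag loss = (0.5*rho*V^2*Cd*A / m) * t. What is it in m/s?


D = 0.5 * 0.19 * 358^2 * 0.33 * 29.0 = 116520.3 N
a = 116520.3 / 266609 = 0.437 m/s2
dV = 0.437 * 45 = 19.7 m/s

19.7 m/s


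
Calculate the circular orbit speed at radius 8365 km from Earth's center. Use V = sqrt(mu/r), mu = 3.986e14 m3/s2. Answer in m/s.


V = sqrt(3.986e14 / 8365000) = 6903 m/s

6903 m/s


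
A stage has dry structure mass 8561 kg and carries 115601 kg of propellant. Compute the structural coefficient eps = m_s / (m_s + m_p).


eps = 8561 / (8561 + 115601) = 0.069

0.069


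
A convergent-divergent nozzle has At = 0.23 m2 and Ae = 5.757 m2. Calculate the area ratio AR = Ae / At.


AR = 5.757 / 0.23 = 25.0

25.0


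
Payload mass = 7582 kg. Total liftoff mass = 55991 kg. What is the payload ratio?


PR = 7582 / 55991 = 0.1354

0.1354


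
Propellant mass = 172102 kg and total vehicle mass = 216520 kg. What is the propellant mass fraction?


PMF = 172102 / 216520 = 0.795

0.795


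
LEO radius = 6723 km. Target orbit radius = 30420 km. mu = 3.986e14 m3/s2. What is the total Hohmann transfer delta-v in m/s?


V1 = sqrt(mu/r1) = 7699.94 m/s
dV1 = V1*(sqrt(2*r2/(r1+r2)) - 1) = 2154.76 m/s
V2 = sqrt(mu/r2) = 3619.84 m/s
dV2 = V2*(1 - sqrt(2*r1/(r1+r2))) = 1441.89 m/s
Total dV = 3597 m/s

3597 m/s


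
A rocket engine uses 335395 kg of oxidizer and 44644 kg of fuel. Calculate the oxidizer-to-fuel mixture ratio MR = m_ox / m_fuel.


MR = 335395 / 44644 = 7.51

7.51


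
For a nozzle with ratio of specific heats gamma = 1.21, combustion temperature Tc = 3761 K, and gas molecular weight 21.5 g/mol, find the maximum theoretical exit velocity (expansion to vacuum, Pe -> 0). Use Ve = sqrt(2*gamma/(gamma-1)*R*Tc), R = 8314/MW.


R = 8314 / 21.5 = 386.7 J/(kg.K)
Ve = sqrt(2 * 1.21 / (1.21 - 1) * 386.7 * 3761) = 4094 m/s

4094 m/s


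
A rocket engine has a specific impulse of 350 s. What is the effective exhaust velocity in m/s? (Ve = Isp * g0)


Ve = Isp * g0 = 350 * 9.81 = 3433.5 m/s

3433.5 m/s


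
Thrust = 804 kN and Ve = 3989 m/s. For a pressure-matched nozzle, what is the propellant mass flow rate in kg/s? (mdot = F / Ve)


mdot = F / Ve = 804000 / 3989 = 201.6 kg/s

201.6 kg/s


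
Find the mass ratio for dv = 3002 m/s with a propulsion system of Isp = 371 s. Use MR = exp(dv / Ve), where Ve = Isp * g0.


Ve = 371 * 9.81 = 3639.51 m/s
MR = exp(3002 / 3639.51) = 2.282

2.282


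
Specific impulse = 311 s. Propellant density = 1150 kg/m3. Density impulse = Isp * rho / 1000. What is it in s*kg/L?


rho*Isp = 311 * 1150 / 1000 = 358 s*kg/L

358 s*kg/L


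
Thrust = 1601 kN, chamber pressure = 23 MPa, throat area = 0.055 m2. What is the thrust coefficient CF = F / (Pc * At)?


CF = 1601000 / (23e6 * 0.055) = 1.27

1.27


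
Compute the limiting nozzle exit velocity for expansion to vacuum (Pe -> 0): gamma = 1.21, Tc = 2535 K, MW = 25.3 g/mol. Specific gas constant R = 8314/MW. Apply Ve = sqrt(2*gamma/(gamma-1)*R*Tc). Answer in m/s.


R = 8314 / 25.3 = 328.62 J/(kg.K)
Ve = sqrt(2 * 1.21 / (1.21 - 1) * 328.62 * 2535) = 3098 m/s

3098 m/s


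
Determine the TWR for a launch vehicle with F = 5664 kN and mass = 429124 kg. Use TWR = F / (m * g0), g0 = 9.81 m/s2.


TWR = 5664000 / (429124 * 9.81) = 1.35

1.35


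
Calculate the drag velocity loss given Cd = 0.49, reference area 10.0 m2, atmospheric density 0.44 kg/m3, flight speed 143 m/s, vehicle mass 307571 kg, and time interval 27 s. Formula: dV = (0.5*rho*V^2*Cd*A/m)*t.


D = 0.5 * 0.44 * 143^2 * 0.49 * 10.0 = 22044.02 N
a = 22044.02 / 307571 = 0.0717 m/s2
dV = 0.0717 * 27 = 1.9 m/s

1.9 m/s


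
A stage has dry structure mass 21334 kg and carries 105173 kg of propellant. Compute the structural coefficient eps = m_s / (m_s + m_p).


eps = 21334 / (21334 + 105173) = 0.1686

0.1686


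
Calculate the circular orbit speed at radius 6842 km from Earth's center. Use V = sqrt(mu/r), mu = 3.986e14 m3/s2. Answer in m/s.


V = sqrt(3.986e14 / 6842000) = 7633 m/s

7633 m/s


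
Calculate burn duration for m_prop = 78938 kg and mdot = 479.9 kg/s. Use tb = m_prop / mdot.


tb = 78938 / 479.9 = 164.5 s

164.5 s


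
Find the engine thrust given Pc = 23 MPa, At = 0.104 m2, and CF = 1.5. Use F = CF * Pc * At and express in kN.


F = 1.5 * 23e6 * 0.104 = 3.5880e+06 N = 3588.0 kN

3588.0 kN


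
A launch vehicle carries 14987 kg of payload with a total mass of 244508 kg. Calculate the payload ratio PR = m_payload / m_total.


PR = 14987 / 244508 = 0.0613

0.0613


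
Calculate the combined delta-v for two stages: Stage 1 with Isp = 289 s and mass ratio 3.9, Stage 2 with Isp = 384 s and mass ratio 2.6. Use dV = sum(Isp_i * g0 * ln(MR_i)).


dV1 = 289 * 9.81 * ln(3.9) = 3858.5 m/s
dV2 = 384 * 9.81 * ln(2.6) = 3599.4 m/s
Total dV = 3858.5 + 3599.4 = 7457.9 m/s ~ 7458 m/s

7458 m/s


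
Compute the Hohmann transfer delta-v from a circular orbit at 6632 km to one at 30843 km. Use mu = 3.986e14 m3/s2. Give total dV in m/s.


V1 = sqrt(mu/r1) = 7752.58 m/s
dV1 = V1*(sqrt(2*r2/(r1+r2)) - 1) = 2193.89 m/s
V2 = sqrt(mu/r2) = 3594.93 m/s
dV2 = V2*(1 - sqrt(2*r1/(r1+r2))) = 1456.2 m/s
Total dV = 3650 m/s

3650 m/s


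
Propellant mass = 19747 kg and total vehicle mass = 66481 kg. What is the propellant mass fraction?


PMF = 19747 / 66481 = 0.297

0.297


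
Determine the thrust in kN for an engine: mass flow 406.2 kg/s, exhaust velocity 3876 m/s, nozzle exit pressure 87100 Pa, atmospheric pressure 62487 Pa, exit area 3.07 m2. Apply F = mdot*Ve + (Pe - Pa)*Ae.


F = 406.2 * 3876 + (87100 - 62487) * 3.07 = 1.6500e+06 N = 1650.0 kN

1650.0 kN


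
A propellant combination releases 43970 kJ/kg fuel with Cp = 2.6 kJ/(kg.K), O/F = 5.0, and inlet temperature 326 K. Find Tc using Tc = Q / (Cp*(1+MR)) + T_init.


Tc = 43970 / (2.6 * (1 + 5.0)) + 326 = 3145 K

3145 K


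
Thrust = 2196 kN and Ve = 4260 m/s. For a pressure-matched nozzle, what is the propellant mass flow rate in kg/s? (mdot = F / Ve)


mdot = F / Ve = 2196000 / 4260 = 515.5 kg/s

515.5 kg/s


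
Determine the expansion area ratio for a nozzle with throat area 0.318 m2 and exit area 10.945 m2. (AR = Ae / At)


AR = 10.945 / 0.318 = 34.4

34.4


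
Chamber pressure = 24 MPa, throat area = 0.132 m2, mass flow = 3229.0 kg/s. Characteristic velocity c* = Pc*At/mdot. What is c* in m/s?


c* = 24e6 * 0.132 / 3229.0 = 981 m/s

981 m/s


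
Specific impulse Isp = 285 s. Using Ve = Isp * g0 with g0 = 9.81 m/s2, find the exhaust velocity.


Ve = Isp * g0 = 285 * 9.81 = 2795.9 m/s

2795.9 m/s


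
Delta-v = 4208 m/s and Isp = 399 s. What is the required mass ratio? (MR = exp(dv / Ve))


Ve = 399 * 9.81 = 3914.19 m/s
MR = exp(4208 / 3914.19) = 2.93

2.93


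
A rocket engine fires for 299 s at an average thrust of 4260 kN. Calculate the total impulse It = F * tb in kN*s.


It = 4260 * 299 = 1273740 kN*s

1273740 kN*s


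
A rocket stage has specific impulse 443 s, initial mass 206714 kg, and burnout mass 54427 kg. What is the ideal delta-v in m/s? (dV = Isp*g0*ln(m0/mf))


Ve = 443 * 9.81 = 4345.83 m/s
dV = 4345.83 * ln(206714/54427) = 5799 m/s

5799 m/s


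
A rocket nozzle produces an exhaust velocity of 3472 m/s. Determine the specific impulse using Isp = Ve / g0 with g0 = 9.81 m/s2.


Isp = Ve / g0 = 3472 / 9.81 = 353.9 s

353.9 s


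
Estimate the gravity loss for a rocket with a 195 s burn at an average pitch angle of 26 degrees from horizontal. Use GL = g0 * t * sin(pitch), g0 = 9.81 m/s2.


GL = 9.81 * 195 * sin(26 deg) = 839 m/s

839 m/s


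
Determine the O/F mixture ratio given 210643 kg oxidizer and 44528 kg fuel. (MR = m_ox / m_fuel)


MR = 210643 / 44528 = 4.73

4.73


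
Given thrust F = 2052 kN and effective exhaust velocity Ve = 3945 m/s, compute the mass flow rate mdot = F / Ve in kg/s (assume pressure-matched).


mdot = F / Ve = 2052000 / 3945 = 520.2 kg/s

520.2 kg/s


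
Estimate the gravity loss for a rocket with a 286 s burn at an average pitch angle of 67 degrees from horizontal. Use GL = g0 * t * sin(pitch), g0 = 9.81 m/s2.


GL = 9.81 * 286 * sin(67 deg) = 2583 m/s

2583 m/s


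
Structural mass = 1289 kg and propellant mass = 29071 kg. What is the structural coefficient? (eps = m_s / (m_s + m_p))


eps = 1289 / (1289 + 29071) = 0.0425

0.0425


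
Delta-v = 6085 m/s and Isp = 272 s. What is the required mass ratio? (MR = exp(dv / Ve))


Ve = 272 * 9.81 = 2668.32 m/s
MR = exp(6085 / 2668.32) = 9.781

9.781


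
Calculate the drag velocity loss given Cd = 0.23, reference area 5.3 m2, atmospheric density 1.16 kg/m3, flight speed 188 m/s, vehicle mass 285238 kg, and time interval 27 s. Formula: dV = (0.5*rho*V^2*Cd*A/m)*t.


D = 0.5 * 1.16 * 188^2 * 0.23 * 5.3 = 24988.91 N
a = 24988.91 / 285238 = 0.0876 m/s2
dV = 0.0876 * 27 = 2.4 m/s

2.4 m/s


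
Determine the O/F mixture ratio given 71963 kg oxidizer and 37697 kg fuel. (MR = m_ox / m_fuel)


MR = 71963 / 37697 = 1.91

1.91


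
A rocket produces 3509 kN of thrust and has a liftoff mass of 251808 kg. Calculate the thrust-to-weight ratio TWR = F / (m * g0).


TWR = 3509000 / (251808 * 9.81) = 1.42

1.42


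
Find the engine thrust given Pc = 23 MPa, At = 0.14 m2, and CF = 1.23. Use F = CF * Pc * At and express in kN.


F = 1.23 * 23e6 * 0.14 = 3.9606e+06 N = 3960.6 kN

3960.6 kN


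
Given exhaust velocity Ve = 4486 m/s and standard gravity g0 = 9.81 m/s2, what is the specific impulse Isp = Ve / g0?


Isp = Ve / g0 = 4486 / 9.81 = 457.3 s

457.3 s


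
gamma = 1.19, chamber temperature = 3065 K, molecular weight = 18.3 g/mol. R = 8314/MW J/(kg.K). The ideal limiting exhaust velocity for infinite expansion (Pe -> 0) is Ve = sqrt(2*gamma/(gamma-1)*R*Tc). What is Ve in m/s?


R = 8314 / 18.3 = 454.32 J/(kg.K)
Ve = sqrt(2 * 1.19 / (1.19 - 1) * 454.32 * 3065) = 4176 m/s

4176 m/s


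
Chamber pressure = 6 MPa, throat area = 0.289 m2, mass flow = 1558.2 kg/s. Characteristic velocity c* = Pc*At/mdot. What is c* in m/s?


c* = 6e6 * 0.289 / 1558.2 = 1113 m/s

1113 m/s


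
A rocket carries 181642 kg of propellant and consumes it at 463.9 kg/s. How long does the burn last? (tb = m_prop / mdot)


tb = 181642 / 463.9 = 391.6 s

391.6 s


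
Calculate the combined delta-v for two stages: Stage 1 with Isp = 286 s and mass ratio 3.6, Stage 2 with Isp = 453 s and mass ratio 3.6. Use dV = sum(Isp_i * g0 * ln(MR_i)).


dV1 = 286 * 9.81 * ln(3.6) = 3593.9 m/s
dV2 = 453 * 9.81 * ln(3.6) = 5692.4 m/s
Total dV = 3593.9 + 5692.4 = 9286.3 m/s ~ 9286 m/s

9286 m/s


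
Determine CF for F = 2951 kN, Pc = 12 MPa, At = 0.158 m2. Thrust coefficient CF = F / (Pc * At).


CF = 2951000 / (12e6 * 0.158) = 1.56

1.56


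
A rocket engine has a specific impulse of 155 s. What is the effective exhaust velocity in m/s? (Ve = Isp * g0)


Ve = Isp * g0 = 155 * 9.81 = 1520.6 m/s

1520.6 m/s


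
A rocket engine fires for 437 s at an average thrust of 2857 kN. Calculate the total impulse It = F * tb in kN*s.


It = 2857 * 437 = 1248509 kN*s

1248509 kN*s


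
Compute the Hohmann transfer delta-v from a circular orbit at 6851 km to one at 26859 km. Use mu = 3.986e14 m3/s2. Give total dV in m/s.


V1 = sqrt(mu/r1) = 7627.67 m/s
dV1 = V1*(sqrt(2*r2/(r1+r2)) - 1) = 2001.13 m/s
V2 = sqrt(mu/r2) = 3852.33 m/s
dV2 = V2*(1 - sqrt(2*r1/(r1+r2))) = 1396.29 m/s
Total dV = 3397 m/s

3397 m/s


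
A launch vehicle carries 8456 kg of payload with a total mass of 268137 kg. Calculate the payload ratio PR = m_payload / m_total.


PR = 8456 / 268137 = 0.0315

0.0315


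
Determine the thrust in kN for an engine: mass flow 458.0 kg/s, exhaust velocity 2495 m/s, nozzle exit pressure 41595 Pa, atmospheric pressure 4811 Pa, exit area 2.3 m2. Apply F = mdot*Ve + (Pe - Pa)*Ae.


F = 458.0 * 2495 + (41595 - 4811) * 2.3 = 1.2273e+06 N = 1227.3 kN

1227.3 kN


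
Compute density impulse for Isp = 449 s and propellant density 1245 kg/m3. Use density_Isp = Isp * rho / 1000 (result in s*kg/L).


rho*Isp = 449 * 1245 / 1000 = 559 s*kg/L

559 s*kg/L


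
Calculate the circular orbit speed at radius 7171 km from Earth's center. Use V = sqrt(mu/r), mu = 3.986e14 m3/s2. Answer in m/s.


V = sqrt(3.986e14 / 7171000) = 7456 m/s

7456 m/s


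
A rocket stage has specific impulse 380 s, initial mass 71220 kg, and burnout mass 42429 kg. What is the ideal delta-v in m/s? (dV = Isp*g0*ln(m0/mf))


Ve = 380 * 9.81 = 3727.8 m/s
dV = 3727.8 * ln(71220/42429) = 1931 m/s

1931 m/s


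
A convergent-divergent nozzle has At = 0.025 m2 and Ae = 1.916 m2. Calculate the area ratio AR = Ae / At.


AR = 1.916 / 0.025 = 76.6

76.6


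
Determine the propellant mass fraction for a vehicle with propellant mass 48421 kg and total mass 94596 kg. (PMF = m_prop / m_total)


PMF = 48421 / 94596 = 0.512

0.512


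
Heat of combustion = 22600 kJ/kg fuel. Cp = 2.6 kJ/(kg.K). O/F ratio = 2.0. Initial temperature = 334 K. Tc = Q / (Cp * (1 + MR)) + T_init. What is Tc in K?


Tc = 22600 / (2.6 * (1 + 2.0)) + 334 = 3231 K

3231 K


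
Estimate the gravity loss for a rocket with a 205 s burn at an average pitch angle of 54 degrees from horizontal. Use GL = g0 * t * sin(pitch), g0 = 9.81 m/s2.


GL = 9.81 * 205 * sin(54 deg) = 1627 m/s

1627 m/s


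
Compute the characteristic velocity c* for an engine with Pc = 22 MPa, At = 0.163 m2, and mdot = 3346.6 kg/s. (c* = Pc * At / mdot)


c* = 22e6 * 0.163 / 3346.6 = 1072 m/s

1072 m/s


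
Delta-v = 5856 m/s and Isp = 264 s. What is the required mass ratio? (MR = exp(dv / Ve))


Ve = 264 * 9.81 = 2589.84 m/s
MR = exp(5856 / 2589.84) = 9.594

9.594


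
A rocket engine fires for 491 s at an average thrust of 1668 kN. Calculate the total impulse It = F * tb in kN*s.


It = 1668 * 491 = 818988 kN*s

818988 kN*s


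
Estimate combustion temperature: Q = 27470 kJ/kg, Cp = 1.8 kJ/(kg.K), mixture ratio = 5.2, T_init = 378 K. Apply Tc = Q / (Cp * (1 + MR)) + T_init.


Tc = 27470 / (1.8 * (1 + 5.2)) + 378 = 2839 K

2839 K


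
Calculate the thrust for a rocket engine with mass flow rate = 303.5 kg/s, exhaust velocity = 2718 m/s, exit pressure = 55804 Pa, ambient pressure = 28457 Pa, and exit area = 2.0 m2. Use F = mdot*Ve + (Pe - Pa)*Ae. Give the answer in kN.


F = 303.5 * 2718 + (55804 - 28457) * 2.0 = 879607.0 N = 879.6 kN

879.6 kN


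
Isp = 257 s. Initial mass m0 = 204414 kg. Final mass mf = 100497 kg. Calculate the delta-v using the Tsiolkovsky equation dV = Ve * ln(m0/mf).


Ve = 257 * 9.81 = 2521.17 m/s
dV = 2521.17 * ln(204414/100497) = 1790 m/s

1790 m/s


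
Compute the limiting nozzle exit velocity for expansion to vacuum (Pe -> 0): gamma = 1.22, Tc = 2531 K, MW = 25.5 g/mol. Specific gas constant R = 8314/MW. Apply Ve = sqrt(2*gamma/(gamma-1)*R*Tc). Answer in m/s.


R = 8314 / 25.5 = 326.04 J/(kg.K)
Ve = sqrt(2 * 1.22 / (1.22 - 1) * 326.04 * 2531) = 3025 m/s

3025 m/s


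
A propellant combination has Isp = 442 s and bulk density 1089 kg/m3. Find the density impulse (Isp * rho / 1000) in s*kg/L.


rho*Isp = 442 * 1089 / 1000 = 481 s*kg/L

481 s*kg/L


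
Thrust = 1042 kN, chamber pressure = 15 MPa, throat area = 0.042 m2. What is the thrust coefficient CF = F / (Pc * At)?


CF = 1042000 / (15e6 * 0.042) = 1.65

1.65


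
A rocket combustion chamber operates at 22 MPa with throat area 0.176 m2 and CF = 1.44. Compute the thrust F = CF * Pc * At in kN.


F = 1.44 * 22e6 * 0.176 = 5.5757e+06 N = 5575.7 kN

5575.7 kN


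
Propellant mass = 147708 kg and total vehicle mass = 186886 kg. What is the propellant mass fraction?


PMF = 147708 / 186886 = 0.79

0.79


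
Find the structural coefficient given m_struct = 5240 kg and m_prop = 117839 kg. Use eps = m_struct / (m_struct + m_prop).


eps = 5240 / (5240 + 117839) = 0.0426

0.0426


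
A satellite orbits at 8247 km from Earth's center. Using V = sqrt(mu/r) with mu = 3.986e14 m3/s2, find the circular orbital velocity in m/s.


V = sqrt(3.986e14 / 8247000) = 6952 m/s

6952 m/s


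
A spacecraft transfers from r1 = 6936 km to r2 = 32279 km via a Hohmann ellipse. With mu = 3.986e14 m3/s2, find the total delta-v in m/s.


V1 = sqrt(mu/r1) = 7580.78 m/s
dV1 = V1*(sqrt(2*r2/(r1+r2)) - 1) = 2145.86 m/s
V2 = sqrt(mu/r2) = 3514.06 m/s
dV2 = V2*(1 - sqrt(2*r1/(r1+r2))) = 1424.03 m/s
Total dV = 3570 m/s

3570 m/s


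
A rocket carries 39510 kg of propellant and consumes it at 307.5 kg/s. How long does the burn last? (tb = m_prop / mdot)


tb = 39510 / 307.5 = 128.5 s

128.5 s


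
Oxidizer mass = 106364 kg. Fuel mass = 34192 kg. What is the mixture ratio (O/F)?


MR = 106364 / 34192 = 3.11

3.11


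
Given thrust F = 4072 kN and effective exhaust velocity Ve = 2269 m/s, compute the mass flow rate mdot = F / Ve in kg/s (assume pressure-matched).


mdot = F / Ve = 4072000 / 2269 = 1794.6 kg/s

1794.6 kg/s


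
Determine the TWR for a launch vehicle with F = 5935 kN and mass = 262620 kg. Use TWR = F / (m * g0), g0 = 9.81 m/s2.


TWR = 5935000 / (262620 * 9.81) = 2.3

2.3


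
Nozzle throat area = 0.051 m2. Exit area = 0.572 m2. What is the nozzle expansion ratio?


AR = 0.572 / 0.051 = 11.2

11.2


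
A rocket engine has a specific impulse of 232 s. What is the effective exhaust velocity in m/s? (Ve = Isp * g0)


Ve = Isp * g0 = 232 * 9.81 = 2275.9 m/s

2275.9 m/s


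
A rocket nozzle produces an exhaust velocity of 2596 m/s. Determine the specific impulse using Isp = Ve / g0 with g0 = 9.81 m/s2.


Isp = Ve / g0 = 2596 / 9.81 = 264.6 s

264.6 s


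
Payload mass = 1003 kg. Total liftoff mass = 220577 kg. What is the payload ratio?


PR = 1003 / 220577 = 0.0045

0.0045


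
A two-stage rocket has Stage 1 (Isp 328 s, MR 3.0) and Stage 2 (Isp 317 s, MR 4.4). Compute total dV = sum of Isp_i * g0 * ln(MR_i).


dV1 = 328 * 9.81 * ln(3.0) = 3535.0 m/s
dV2 = 317 * 9.81 * ln(4.4) = 4607.4 m/s
Total dV = 3535.0 + 4607.4 = 8142.4 m/s ~ 8142 m/s

8142 m/s


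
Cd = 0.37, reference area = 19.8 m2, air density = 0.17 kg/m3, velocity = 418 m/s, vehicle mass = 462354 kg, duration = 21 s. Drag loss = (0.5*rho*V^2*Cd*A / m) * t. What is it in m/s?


D = 0.5 * 0.17 * 418^2 * 0.37 * 19.8 = 108802.38 N
a = 108802.38 / 462354 = 0.2353 m/s2
dV = 0.2353 * 21 = 4.9 m/s

4.9 m/s


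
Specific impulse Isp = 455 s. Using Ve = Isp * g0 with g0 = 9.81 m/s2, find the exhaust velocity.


Ve = Isp * g0 = 455 * 9.81 = 4463.6 m/s

4463.6 m/s


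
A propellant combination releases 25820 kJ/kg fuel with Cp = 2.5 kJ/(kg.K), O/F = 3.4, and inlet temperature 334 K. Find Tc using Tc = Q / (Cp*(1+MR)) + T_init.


Tc = 25820 / (2.5 * (1 + 3.4)) + 334 = 2681 K

2681 K


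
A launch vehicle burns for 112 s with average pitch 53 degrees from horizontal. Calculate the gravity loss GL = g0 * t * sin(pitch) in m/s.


GL = 9.81 * 112 * sin(53 deg) = 877 m/s

877 m/s


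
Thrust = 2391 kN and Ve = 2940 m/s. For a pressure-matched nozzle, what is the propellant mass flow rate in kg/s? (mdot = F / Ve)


mdot = F / Ve = 2391000 / 2940 = 813.3 kg/s

813.3 kg/s


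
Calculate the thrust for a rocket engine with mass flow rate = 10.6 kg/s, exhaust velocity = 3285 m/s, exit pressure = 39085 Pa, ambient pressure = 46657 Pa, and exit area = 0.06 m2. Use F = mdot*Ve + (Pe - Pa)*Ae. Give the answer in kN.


F = 10.6 * 3285 + (39085 - 46657) * 0.06 = 34367.0 N = 34.4 kN

34.4 kN


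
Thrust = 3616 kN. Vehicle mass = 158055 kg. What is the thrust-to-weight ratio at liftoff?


TWR = 3616000 / (158055 * 9.81) = 2.33

2.33


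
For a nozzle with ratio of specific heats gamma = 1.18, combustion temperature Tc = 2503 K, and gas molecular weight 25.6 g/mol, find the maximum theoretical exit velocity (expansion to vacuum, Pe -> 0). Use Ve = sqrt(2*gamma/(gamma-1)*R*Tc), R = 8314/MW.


R = 8314 / 25.6 = 324.77 J/(kg.K)
Ve = sqrt(2 * 1.18 / (1.18 - 1) * 324.77 * 2503) = 3265 m/s

3265 m/s


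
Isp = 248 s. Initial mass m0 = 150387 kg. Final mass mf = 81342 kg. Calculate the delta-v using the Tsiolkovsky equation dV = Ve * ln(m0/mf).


Ve = 248 * 9.81 = 2432.88 m/s
dV = 2432.88 * ln(150387/81342) = 1495 m/s

1495 m/s


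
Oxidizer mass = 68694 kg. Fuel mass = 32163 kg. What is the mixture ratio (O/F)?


MR = 68694 / 32163 = 2.14

2.14


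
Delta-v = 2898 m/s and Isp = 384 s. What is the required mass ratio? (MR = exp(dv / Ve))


Ve = 384 * 9.81 = 3767.04 m/s
MR = exp(2898 / 3767.04) = 2.158

2.158


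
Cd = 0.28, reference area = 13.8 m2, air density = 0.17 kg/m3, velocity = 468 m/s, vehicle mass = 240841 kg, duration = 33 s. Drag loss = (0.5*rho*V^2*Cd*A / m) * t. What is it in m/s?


D = 0.5 * 0.17 * 468^2 * 0.28 * 13.8 = 71936.24 N
a = 71936.24 / 240841 = 0.2987 m/s2
dV = 0.2987 * 33 = 9.9 m/s

9.9 m/s


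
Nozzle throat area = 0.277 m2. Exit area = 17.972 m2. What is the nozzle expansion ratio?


AR = 17.972 / 0.277 = 64.9

64.9


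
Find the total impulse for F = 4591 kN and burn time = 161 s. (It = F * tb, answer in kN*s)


It = 4591 * 161 = 739151 kN*s

739151 kN*s


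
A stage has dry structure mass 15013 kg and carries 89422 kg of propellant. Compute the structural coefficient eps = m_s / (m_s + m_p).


eps = 15013 / (15013 + 89422) = 0.1438

0.1438


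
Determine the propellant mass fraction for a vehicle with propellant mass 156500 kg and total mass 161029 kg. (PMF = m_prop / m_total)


PMF = 156500 / 161029 = 0.972

0.972


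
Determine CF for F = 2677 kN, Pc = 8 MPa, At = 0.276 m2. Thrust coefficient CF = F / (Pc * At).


CF = 2677000 / (8e6 * 0.276) = 1.21

1.21


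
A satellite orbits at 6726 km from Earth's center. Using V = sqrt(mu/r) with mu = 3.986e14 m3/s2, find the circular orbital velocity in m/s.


V = sqrt(3.986e14 / 6726000) = 7698 m/s

7698 m/s


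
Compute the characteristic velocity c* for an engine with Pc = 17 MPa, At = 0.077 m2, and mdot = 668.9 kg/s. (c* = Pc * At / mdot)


c* = 17e6 * 0.077 / 668.9 = 1957 m/s

1957 m/s


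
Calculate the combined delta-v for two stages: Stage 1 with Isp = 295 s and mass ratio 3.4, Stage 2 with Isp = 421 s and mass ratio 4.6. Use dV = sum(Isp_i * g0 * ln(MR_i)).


dV1 = 295 * 9.81 * ln(3.4) = 3541.5 m/s
dV2 = 421 * 9.81 * ln(4.6) = 6302.6 m/s
Total dV = 3541.5 + 6302.6 = 9844.1 m/s ~ 9844 m/s

9844 m/s


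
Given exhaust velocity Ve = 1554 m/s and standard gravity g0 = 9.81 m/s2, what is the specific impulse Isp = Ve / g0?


Isp = Ve / g0 = 1554 / 9.81 = 158.4 s

158.4 s


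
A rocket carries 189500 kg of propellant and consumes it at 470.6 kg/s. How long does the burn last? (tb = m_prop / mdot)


tb = 189500 / 470.6 = 402.7 s

402.7 s


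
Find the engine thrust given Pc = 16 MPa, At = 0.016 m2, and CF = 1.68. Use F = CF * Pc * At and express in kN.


F = 1.68 * 16e6 * 0.016 = 430080.0 N = 430.1 kN

430.1 kN


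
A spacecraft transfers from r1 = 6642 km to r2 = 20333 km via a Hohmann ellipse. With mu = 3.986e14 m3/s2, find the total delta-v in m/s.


V1 = sqrt(mu/r1) = 7746.74 m/s
dV1 = V1*(sqrt(2*r2/(r1+r2)) - 1) = 1764.87 m/s
V2 = sqrt(mu/r2) = 4427.6 m/s
dV2 = V2*(1 - sqrt(2*r1/(r1+r2))) = 1320.52 m/s
Total dV = 3085 m/s

3085 m/s


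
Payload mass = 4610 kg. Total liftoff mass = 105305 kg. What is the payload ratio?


PR = 4610 / 105305 = 0.0438

0.0438


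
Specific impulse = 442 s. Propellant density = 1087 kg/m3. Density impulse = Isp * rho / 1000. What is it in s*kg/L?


rho*Isp = 442 * 1087 / 1000 = 480 s*kg/L

480 s*kg/L


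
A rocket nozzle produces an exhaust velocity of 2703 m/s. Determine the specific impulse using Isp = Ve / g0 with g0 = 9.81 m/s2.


Isp = Ve / g0 = 2703 / 9.81 = 275.5 s

275.5 s


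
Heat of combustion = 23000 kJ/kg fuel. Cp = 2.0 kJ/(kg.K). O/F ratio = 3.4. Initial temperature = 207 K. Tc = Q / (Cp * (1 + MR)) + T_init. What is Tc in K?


Tc = 23000 / (2.0 * (1 + 3.4)) + 207 = 2821 K

2821 K


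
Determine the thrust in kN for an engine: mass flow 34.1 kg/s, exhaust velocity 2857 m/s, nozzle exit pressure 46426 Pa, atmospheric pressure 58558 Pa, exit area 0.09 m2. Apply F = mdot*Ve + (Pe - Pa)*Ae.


F = 34.1 * 2857 + (46426 - 58558) * 0.09 = 96332.0 N = 96.3 kN

96.3 kN


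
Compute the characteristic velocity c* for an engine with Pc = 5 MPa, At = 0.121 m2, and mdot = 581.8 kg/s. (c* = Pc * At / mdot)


c* = 5e6 * 0.121 / 581.8 = 1040 m/s

1040 m/s


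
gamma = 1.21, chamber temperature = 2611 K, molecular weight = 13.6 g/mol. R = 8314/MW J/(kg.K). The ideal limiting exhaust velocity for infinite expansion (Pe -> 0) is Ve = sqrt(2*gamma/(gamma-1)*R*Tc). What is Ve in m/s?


R = 8314 / 13.6 = 611.32 J/(kg.K)
Ve = sqrt(2 * 1.21 / (1.21 - 1) * 611.32 * 2611) = 4289 m/s

4289 m/s


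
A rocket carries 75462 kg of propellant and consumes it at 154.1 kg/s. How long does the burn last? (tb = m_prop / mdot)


tb = 75462 / 154.1 = 489.7 s

489.7 s


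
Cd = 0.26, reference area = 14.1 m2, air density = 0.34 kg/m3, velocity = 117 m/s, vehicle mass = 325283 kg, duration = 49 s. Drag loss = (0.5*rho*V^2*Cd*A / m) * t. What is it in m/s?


D = 0.5 * 0.34 * 117^2 * 0.26 * 14.1 = 8531.26 N
a = 8531.26 / 325283 = 0.0262 m/s2
dV = 0.0262 * 49 = 1.3 m/s

1.3 m/s


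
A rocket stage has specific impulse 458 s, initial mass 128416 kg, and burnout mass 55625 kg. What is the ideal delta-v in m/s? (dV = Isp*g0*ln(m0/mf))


Ve = 458 * 9.81 = 4492.98 m/s
dV = 4492.98 * ln(128416/55625) = 3759 m/s

3759 m/s


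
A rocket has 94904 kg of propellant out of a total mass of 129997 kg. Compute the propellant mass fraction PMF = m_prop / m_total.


PMF = 94904 / 129997 = 0.73

0.73


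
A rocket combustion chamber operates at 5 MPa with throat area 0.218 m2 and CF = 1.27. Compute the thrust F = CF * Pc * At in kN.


F = 1.27 * 5e6 * 0.218 = 1.3843e+06 N = 1384.3 kN

1384.3 kN


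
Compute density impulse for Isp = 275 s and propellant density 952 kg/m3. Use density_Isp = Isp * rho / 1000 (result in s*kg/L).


rho*Isp = 275 * 952 / 1000 = 262 s*kg/L

262 s*kg/L


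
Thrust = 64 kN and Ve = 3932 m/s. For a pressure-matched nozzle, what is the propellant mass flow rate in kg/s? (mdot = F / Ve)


mdot = F / Ve = 64000 / 3932 = 16.3 kg/s

16.3 kg/s


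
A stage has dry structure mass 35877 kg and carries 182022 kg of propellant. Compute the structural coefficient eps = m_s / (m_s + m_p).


eps = 35877 / (35877 + 182022) = 0.1646

0.1646


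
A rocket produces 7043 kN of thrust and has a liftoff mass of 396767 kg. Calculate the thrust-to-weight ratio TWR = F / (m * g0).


TWR = 7043000 / (396767 * 9.81) = 1.81

1.81


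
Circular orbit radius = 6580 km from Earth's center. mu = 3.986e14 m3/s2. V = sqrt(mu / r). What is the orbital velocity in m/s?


V = sqrt(3.986e14 / 6580000) = 7783 m/s

7783 m/s


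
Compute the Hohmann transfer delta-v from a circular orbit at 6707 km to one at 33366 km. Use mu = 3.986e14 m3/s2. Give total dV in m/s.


V1 = sqrt(mu/r1) = 7709.11 m/s
dV1 = V1*(sqrt(2*r2/(r1+r2)) - 1) = 2239.11 m/s
V2 = sqrt(mu/r2) = 3456.34 m/s
dV2 = V2*(1 - sqrt(2*r1/(r1+r2))) = 1456.62 m/s
Total dV = 3696 m/s

3696 m/s


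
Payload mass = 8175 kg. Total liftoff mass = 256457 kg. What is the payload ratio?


PR = 8175 / 256457 = 0.0319

0.0319


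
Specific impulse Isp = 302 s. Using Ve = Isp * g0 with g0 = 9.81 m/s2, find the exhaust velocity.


Ve = Isp * g0 = 302 * 9.81 = 2962.6 m/s

2962.6 m/s


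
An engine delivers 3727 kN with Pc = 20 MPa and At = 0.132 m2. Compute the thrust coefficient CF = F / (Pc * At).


CF = 3727000 / (20e6 * 0.132) = 1.41

1.41


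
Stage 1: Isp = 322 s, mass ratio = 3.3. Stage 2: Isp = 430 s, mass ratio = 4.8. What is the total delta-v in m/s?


dV1 = 322 * 9.81 * ln(3.3) = 3771.4 m/s
dV2 = 430 * 9.81 * ln(4.8) = 6616.9 m/s
Total dV = 3771.4 + 6616.9 = 10388.3 m/s ~ 10388 m/s

10388 m/s


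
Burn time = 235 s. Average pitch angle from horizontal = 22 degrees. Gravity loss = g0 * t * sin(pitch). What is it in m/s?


GL = 9.81 * 235 * sin(22 deg) = 864 m/s

864 m/s


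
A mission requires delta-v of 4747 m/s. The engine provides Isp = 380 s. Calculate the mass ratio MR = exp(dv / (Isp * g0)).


Ve = 380 * 9.81 = 3727.8 m/s
MR = exp(4747 / 3727.8) = 3.573

3.573


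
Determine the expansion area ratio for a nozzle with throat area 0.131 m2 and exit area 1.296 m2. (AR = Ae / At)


AR = 1.296 / 0.131 = 9.9

9.9


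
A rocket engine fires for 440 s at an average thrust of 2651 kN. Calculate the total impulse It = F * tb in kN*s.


It = 2651 * 440 = 1166440 kN*s

1166440 kN*s


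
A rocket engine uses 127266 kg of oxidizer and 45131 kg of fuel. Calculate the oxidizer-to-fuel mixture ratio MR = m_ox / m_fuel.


MR = 127266 / 45131 = 2.82

2.82


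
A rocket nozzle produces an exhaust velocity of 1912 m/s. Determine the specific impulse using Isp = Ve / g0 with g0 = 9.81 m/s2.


Isp = Ve / g0 = 1912 / 9.81 = 194.9 s

194.9 s


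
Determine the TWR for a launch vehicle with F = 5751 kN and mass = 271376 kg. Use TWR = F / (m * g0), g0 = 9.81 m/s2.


TWR = 5751000 / (271376 * 9.81) = 2.16

2.16


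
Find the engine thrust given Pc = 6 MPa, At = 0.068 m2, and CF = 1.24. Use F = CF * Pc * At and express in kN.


F = 1.24 * 6e6 * 0.068 = 505920.0 N = 505.9 kN

505.9 kN


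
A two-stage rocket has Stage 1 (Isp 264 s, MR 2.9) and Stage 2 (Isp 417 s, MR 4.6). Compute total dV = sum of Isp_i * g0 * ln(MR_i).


dV1 = 264 * 9.81 * ln(2.9) = 2757.4 m/s
dV2 = 417 * 9.81 * ln(4.6) = 6242.7 m/s
Total dV = 2757.4 + 6242.7 = 9000.1 m/s ~ 9000 m/s

9000 m/s


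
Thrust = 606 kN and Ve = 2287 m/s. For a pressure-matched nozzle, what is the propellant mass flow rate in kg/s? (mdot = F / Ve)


mdot = F / Ve = 606000 / 2287 = 265.0 kg/s

265.0 kg/s


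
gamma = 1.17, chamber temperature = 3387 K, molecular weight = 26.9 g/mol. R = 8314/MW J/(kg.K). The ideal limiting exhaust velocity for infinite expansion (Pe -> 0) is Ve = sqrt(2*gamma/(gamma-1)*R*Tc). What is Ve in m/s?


R = 8314 / 26.9 = 309.07 J/(kg.K)
Ve = sqrt(2 * 1.17 / (1.17 - 1) * 309.07 * 3387) = 3796 m/s

3796 m/s


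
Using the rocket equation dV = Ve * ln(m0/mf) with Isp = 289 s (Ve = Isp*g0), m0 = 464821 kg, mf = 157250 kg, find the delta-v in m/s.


Ve = 289 * 9.81 = 2835.09 m/s
dV = 2835.09 * ln(464821/157250) = 3073 m/s

3073 m/s


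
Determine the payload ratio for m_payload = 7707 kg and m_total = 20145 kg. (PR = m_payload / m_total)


PR = 7707 / 20145 = 0.3826

0.3826


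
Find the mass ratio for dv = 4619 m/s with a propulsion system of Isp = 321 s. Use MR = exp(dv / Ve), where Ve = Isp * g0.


Ve = 321 * 9.81 = 3149.01 m/s
MR = exp(4619 / 3149.01) = 4.335

4.335


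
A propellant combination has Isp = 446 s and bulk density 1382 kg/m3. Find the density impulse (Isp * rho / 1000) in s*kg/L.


rho*Isp = 446 * 1382 / 1000 = 616 s*kg/L

616 s*kg/L


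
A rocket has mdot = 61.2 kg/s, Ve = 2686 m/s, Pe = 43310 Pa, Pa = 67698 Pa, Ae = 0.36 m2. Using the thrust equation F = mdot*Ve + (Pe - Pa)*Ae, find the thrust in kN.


F = 61.2 * 2686 + (43310 - 67698) * 0.36 = 155604.0 N = 155.6 kN

155.6 kN


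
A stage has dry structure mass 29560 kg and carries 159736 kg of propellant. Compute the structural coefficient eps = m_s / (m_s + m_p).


eps = 29560 / (29560 + 159736) = 0.1562

0.1562


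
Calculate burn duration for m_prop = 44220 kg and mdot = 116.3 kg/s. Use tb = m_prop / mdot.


tb = 44220 / 116.3 = 380.2 s

380.2 s
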